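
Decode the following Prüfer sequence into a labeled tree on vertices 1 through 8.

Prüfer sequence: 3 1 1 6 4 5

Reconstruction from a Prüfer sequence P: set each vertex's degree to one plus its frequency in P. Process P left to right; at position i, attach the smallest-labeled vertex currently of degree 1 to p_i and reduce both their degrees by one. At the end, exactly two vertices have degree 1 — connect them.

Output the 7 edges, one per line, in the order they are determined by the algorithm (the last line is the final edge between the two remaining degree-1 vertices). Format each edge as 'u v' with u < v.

Initial degrees: {1:3, 2:1, 3:2, 4:2, 5:2, 6:2, 7:1, 8:1}
Step 1: smallest deg-1 vertex = 2, p_1 = 3. Add edge {2,3}. Now deg[2]=0, deg[3]=1.
Step 2: smallest deg-1 vertex = 3, p_2 = 1. Add edge {1,3}. Now deg[3]=0, deg[1]=2.
Step 3: smallest deg-1 vertex = 7, p_3 = 1. Add edge {1,7}. Now deg[7]=0, deg[1]=1.
Step 4: smallest deg-1 vertex = 1, p_4 = 6. Add edge {1,6}. Now deg[1]=0, deg[6]=1.
Step 5: smallest deg-1 vertex = 6, p_5 = 4. Add edge {4,6}. Now deg[6]=0, deg[4]=1.
Step 6: smallest deg-1 vertex = 4, p_6 = 5. Add edge {4,5}. Now deg[4]=0, deg[5]=1.
Final: two remaining deg-1 vertices are 5, 8. Add edge {5,8}.

Answer: 2 3
1 3
1 7
1 6
4 6
4 5
5 8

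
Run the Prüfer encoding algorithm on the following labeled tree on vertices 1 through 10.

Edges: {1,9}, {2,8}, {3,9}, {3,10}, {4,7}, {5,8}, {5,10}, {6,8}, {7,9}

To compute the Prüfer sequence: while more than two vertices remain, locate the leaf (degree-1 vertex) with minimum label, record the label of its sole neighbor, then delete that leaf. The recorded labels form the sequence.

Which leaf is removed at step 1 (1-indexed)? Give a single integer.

Step 1: current leaves = {1,2,4,6}. Remove leaf 1 (neighbor: 9).

Answer: 1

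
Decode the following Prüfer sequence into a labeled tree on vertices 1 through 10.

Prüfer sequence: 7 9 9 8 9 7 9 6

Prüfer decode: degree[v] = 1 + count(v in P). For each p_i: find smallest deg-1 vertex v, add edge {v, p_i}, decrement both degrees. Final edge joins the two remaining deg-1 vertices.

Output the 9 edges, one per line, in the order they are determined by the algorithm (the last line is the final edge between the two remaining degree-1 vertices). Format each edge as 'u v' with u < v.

Initial degrees: {1:1, 2:1, 3:1, 4:1, 5:1, 6:2, 7:3, 8:2, 9:5, 10:1}
Step 1: smallest deg-1 vertex = 1, p_1 = 7. Add edge {1,7}. Now deg[1]=0, deg[7]=2.
Step 2: smallest deg-1 vertex = 2, p_2 = 9. Add edge {2,9}. Now deg[2]=0, deg[9]=4.
Step 3: smallest deg-1 vertex = 3, p_3 = 9. Add edge {3,9}. Now deg[3]=0, deg[9]=3.
Step 4: smallest deg-1 vertex = 4, p_4 = 8. Add edge {4,8}. Now deg[4]=0, deg[8]=1.
Step 5: smallest deg-1 vertex = 5, p_5 = 9. Add edge {5,9}. Now deg[5]=0, deg[9]=2.
Step 6: smallest deg-1 vertex = 8, p_6 = 7. Add edge {7,8}. Now deg[8]=0, deg[7]=1.
Step 7: smallest deg-1 vertex = 7, p_7 = 9. Add edge {7,9}. Now deg[7]=0, deg[9]=1.
Step 8: smallest deg-1 vertex = 9, p_8 = 6. Add edge {6,9}. Now deg[9]=0, deg[6]=1.
Final: two remaining deg-1 vertices are 6, 10. Add edge {6,10}.

Answer: 1 7
2 9
3 9
4 8
5 9
7 8
7 9
6 9
6 10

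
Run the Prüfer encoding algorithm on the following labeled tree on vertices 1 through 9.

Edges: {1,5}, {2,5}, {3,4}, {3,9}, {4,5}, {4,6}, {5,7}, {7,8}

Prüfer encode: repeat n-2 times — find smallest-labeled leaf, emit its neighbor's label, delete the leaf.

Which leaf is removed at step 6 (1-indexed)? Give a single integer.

Answer: 5

Derivation:
Step 1: current leaves = {1,2,6,8,9}. Remove leaf 1 (neighbor: 5).
Step 2: current leaves = {2,6,8,9}. Remove leaf 2 (neighbor: 5).
Step 3: current leaves = {6,8,9}. Remove leaf 6 (neighbor: 4).
Step 4: current leaves = {8,9}. Remove leaf 8 (neighbor: 7).
Step 5: current leaves = {7,9}. Remove leaf 7 (neighbor: 5).
Step 6: current leaves = {5,9}. Remove leaf 5 (neighbor: 4).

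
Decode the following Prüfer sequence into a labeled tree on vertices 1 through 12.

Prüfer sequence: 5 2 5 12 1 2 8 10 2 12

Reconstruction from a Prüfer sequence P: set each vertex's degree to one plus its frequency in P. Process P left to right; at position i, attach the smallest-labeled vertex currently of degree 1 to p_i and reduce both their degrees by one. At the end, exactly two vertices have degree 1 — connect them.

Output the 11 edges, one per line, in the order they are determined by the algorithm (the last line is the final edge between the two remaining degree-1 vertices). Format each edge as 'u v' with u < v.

Initial degrees: {1:2, 2:4, 3:1, 4:1, 5:3, 6:1, 7:1, 8:2, 9:1, 10:2, 11:1, 12:3}
Step 1: smallest deg-1 vertex = 3, p_1 = 5. Add edge {3,5}. Now deg[3]=0, deg[5]=2.
Step 2: smallest deg-1 vertex = 4, p_2 = 2. Add edge {2,4}. Now deg[4]=0, deg[2]=3.
Step 3: smallest deg-1 vertex = 6, p_3 = 5. Add edge {5,6}. Now deg[6]=0, deg[5]=1.
Step 4: smallest deg-1 vertex = 5, p_4 = 12. Add edge {5,12}. Now deg[5]=0, deg[12]=2.
Step 5: smallest deg-1 vertex = 7, p_5 = 1. Add edge {1,7}. Now deg[7]=0, deg[1]=1.
Step 6: smallest deg-1 vertex = 1, p_6 = 2. Add edge {1,2}. Now deg[1]=0, deg[2]=2.
Step 7: smallest deg-1 vertex = 9, p_7 = 8. Add edge {8,9}. Now deg[9]=0, deg[8]=1.
Step 8: smallest deg-1 vertex = 8, p_8 = 10. Add edge {8,10}. Now deg[8]=0, deg[10]=1.
Step 9: smallest deg-1 vertex = 10, p_9 = 2. Add edge {2,10}. Now deg[10]=0, deg[2]=1.
Step 10: smallest deg-1 vertex = 2, p_10 = 12. Add edge {2,12}. Now deg[2]=0, deg[12]=1.
Final: two remaining deg-1 vertices are 11, 12. Add edge {11,12}.

Answer: 3 5
2 4
5 6
5 12
1 7
1 2
8 9
8 10
2 10
2 12
11 12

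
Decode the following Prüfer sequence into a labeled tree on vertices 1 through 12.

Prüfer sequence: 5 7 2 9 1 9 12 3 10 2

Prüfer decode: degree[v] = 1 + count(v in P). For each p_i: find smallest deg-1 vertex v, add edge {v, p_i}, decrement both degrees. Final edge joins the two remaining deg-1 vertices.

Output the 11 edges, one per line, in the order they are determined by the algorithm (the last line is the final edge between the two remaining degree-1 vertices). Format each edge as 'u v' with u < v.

Initial degrees: {1:2, 2:3, 3:2, 4:1, 5:2, 6:1, 7:2, 8:1, 9:3, 10:2, 11:1, 12:2}
Step 1: smallest deg-1 vertex = 4, p_1 = 5. Add edge {4,5}. Now deg[4]=0, deg[5]=1.
Step 2: smallest deg-1 vertex = 5, p_2 = 7. Add edge {5,7}. Now deg[5]=0, deg[7]=1.
Step 3: smallest deg-1 vertex = 6, p_3 = 2. Add edge {2,6}. Now deg[6]=0, deg[2]=2.
Step 4: smallest deg-1 vertex = 7, p_4 = 9. Add edge {7,9}. Now deg[7]=0, deg[9]=2.
Step 5: smallest deg-1 vertex = 8, p_5 = 1. Add edge {1,8}. Now deg[8]=0, deg[1]=1.
Step 6: smallest deg-1 vertex = 1, p_6 = 9. Add edge {1,9}. Now deg[1]=0, deg[9]=1.
Step 7: smallest deg-1 vertex = 9, p_7 = 12. Add edge {9,12}. Now deg[9]=0, deg[12]=1.
Step 8: smallest deg-1 vertex = 11, p_8 = 3. Add edge {3,11}. Now deg[11]=0, deg[3]=1.
Step 9: smallest deg-1 vertex = 3, p_9 = 10. Add edge {3,10}. Now deg[3]=0, deg[10]=1.
Step 10: smallest deg-1 vertex = 10, p_10 = 2. Add edge {2,10}. Now deg[10]=0, deg[2]=1.
Final: two remaining deg-1 vertices are 2, 12. Add edge {2,12}.

Answer: 4 5
5 7
2 6
7 9
1 8
1 9
9 12
3 11
3 10
2 10
2 12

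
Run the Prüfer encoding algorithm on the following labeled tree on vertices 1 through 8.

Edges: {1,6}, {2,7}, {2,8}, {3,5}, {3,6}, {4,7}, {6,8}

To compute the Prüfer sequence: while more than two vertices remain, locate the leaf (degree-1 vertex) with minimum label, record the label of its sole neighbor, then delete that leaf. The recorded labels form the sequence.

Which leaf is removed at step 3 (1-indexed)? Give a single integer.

Answer: 5

Derivation:
Step 1: current leaves = {1,4,5}. Remove leaf 1 (neighbor: 6).
Step 2: current leaves = {4,5}. Remove leaf 4 (neighbor: 7).
Step 3: current leaves = {5,7}. Remove leaf 5 (neighbor: 3).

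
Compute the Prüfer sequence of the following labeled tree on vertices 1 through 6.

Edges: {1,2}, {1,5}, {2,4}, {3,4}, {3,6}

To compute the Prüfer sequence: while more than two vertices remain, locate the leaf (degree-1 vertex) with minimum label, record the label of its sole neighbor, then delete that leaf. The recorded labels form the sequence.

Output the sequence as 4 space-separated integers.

Step 1: leaves = {5,6}. Remove smallest leaf 5, emit neighbor 1.
Step 2: leaves = {1,6}. Remove smallest leaf 1, emit neighbor 2.
Step 3: leaves = {2,6}. Remove smallest leaf 2, emit neighbor 4.
Step 4: leaves = {4,6}. Remove smallest leaf 4, emit neighbor 3.
Done: 2 vertices remain (3, 6). Sequence = [1 2 4 3]

Answer: 1 2 4 3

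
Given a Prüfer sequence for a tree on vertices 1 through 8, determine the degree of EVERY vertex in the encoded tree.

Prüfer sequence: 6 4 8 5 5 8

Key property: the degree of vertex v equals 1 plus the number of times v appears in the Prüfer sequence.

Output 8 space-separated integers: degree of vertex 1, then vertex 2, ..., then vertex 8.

p_1 = 6: count[6] becomes 1
p_2 = 4: count[4] becomes 1
p_3 = 8: count[8] becomes 1
p_4 = 5: count[5] becomes 1
p_5 = 5: count[5] becomes 2
p_6 = 8: count[8] becomes 2
Degrees (1 + count): deg[1]=1+0=1, deg[2]=1+0=1, deg[3]=1+0=1, deg[4]=1+1=2, deg[5]=1+2=3, deg[6]=1+1=2, deg[7]=1+0=1, deg[8]=1+2=3

Answer: 1 1 1 2 3 2 1 3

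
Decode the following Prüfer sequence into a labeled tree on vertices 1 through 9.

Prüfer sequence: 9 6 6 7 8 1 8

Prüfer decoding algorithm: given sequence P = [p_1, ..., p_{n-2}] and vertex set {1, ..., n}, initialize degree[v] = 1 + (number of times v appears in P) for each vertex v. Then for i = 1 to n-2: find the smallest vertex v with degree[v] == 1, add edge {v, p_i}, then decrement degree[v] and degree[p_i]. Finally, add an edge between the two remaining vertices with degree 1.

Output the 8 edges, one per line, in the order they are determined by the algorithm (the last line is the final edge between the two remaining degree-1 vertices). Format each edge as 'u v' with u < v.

Initial degrees: {1:2, 2:1, 3:1, 4:1, 5:1, 6:3, 7:2, 8:3, 9:2}
Step 1: smallest deg-1 vertex = 2, p_1 = 9. Add edge {2,9}. Now deg[2]=0, deg[9]=1.
Step 2: smallest deg-1 vertex = 3, p_2 = 6. Add edge {3,6}. Now deg[3]=0, deg[6]=2.
Step 3: smallest deg-1 vertex = 4, p_3 = 6. Add edge {4,6}. Now deg[4]=0, deg[6]=1.
Step 4: smallest deg-1 vertex = 5, p_4 = 7. Add edge {5,7}. Now deg[5]=0, deg[7]=1.
Step 5: smallest deg-1 vertex = 6, p_5 = 8. Add edge {6,8}. Now deg[6]=0, deg[8]=2.
Step 6: smallest deg-1 vertex = 7, p_6 = 1. Add edge {1,7}. Now deg[7]=0, deg[1]=1.
Step 7: smallest deg-1 vertex = 1, p_7 = 8. Add edge {1,8}. Now deg[1]=0, deg[8]=1.
Final: two remaining deg-1 vertices are 8, 9. Add edge {8,9}.

Answer: 2 9
3 6
4 6
5 7
6 8
1 7
1 8
8 9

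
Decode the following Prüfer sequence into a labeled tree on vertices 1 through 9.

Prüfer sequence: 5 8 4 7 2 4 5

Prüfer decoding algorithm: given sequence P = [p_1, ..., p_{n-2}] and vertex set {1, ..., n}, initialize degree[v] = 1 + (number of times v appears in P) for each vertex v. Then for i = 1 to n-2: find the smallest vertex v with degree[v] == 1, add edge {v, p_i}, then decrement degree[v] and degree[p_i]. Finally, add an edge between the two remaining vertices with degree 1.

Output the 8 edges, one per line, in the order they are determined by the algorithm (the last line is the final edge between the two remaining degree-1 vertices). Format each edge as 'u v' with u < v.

Answer: 1 5
3 8
4 6
7 8
2 7
2 4
4 5
5 9

Derivation:
Initial degrees: {1:1, 2:2, 3:1, 4:3, 5:3, 6:1, 7:2, 8:2, 9:1}
Step 1: smallest deg-1 vertex = 1, p_1 = 5. Add edge {1,5}. Now deg[1]=0, deg[5]=2.
Step 2: smallest deg-1 vertex = 3, p_2 = 8. Add edge {3,8}. Now deg[3]=0, deg[8]=1.
Step 3: smallest deg-1 vertex = 6, p_3 = 4. Add edge {4,6}. Now deg[6]=0, deg[4]=2.
Step 4: smallest deg-1 vertex = 8, p_4 = 7. Add edge {7,8}. Now deg[8]=0, deg[7]=1.
Step 5: smallest deg-1 vertex = 7, p_5 = 2. Add edge {2,7}. Now deg[7]=0, deg[2]=1.
Step 6: smallest deg-1 vertex = 2, p_6 = 4. Add edge {2,4}. Now deg[2]=0, deg[4]=1.
Step 7: smallest deg-1 vertex = 4, p_7 = 5. Add edge {4,5}. Now deg[4]=0, deg[5]=1.
Final: two remaining deg-1 vertices are 5, 9. Add edge {5,9}.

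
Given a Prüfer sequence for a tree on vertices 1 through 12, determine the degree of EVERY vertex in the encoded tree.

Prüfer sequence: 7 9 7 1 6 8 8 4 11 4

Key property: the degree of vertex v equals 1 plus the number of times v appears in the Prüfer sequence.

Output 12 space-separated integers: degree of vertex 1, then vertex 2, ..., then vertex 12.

p_1 = 7: count[7] becomes 1
p_2 = 9: count[9] becomes 1
p_3 = 7: count[7] becomes 2
p_4 = 1: count[1] becomes 1
p_5 = 6: count[6] becomes 1
p_6 = 8: count[8] becomes 1
p_7 = 8: count[8] becomes 2
p_8 = 4: count[4] becomes 1
p_9 = 11: count[11] becomes 1
p_10 = 4: count[4] becomes 2
Degrees (1 + count): deg[1]=1+1=2, deg[2]=1+0=1, deg[3]=1+0=1, deg[4]=1+2=3, deg[5]=1+0=1, deg[6]=1+1=2, deg[7]=1+2=3, deg[8]=1+2=3, deg[9]=1+1=2, deg[10]=1+0=1, deg[11]=1+1=2, deg[12]=1+0=1

Answer: 2 1 1 3 1 2 3 3 2 1 2 1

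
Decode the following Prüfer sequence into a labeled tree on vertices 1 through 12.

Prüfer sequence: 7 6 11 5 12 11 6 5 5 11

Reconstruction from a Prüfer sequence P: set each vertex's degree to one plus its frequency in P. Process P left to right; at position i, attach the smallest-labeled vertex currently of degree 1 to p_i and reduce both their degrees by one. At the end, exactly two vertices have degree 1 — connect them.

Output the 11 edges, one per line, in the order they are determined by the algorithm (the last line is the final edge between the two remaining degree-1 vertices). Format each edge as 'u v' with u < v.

Answer: 1 7
2 6
3 11
4 5
7 12
8 11
6 9
5 6
5 10
5 11
11 12

Derivation:
Initial degrees: {1:1, 2:1, 3:1, 4:1, 5:4, 6:3, 7:2, 8:1, 9:1, 10:1, 11:4, 12:2}
Step 1: smallest deg-1 vertex = 1, p_1 = 7. Add edge {1,7}. Now deg[1]=0, deg[7]=1.
Step 2: smallest deg-1 vertex = 2, p_2 = 6. Add edge {2,6}. Now deg[2]=0, deg[6]=2.
Step 3: smallest deg-1 vertex = 3, p_3 = 11. Add edge {3,11}. Now deg[3]=0, deg[11]=3.
Step 4: smallest deg-1 vertex = 4, p_4 = 5. Add edge {4,5}. Now deg[4]=0, deg[5]=3.
Step 5: smallest deg-1 vertex = 7, p_5 = 12. Add edge {7,12}. Now deg[7]=0, deg[12]=1.
Step 6: smallest deg-1 vertex = 8, p_6 = 11. Add edge {8,11}. Now deg[8]=0, deg[11]=2.
Step 7: smallest deg-1 vertex = 9, p_7 = 6. Add edge {6,9}. Now deg[9]=0, deg[6]=1.
Step 8: smallest deg-1 vertex = 6, p_8 = 5. Add edge {5,6}. Now deg[6]=0, deg[5]=2.
Step 9: smallest deg-1 vertex = 10, p_9 = 5. Add edge {5,10}. Now deg[10]=0, deg[5]=1.
Step 10: smallest deg-1 vertex = 5, p_10 = 11. Add edge {5,11}. Now deg[5]=0, deg[11]=1.
Final: two remaining deg-1 vertices are 11, 12. Add edge {11,12}.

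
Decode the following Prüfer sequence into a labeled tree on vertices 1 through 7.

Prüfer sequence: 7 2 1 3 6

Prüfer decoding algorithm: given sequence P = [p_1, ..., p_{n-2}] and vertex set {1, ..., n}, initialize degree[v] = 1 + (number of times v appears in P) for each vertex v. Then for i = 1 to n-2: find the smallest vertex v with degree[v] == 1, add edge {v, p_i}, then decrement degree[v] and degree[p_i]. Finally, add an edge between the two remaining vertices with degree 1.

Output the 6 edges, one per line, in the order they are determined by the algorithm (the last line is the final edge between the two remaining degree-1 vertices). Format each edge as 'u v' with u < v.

Initial degrees: {1:2, 2:2, 3:2, 4:1, 5:1, 6:2, 7:2}
Step 1: smallest deg-1 vertex = 4, p_1 = 7. Add edge {4,7}. Now deg[4]=0, deg[7]=1.
Step 2: smallest deg-1 vertex = 5, p_2 = 2. Add edge {2,5}. Now deg[5]=0, deg[2]=1.
Step 3: smallest deg-1 vertex = 2, p_3 = 1. Add edge {1,2}. Now deg[2]=0, deg[1]=1.
Step 4: smallest deg-1 vertex = 1, p_4 = 3. Add edge {1,3}. Now deg[1]=0, deg[3]=1.
Step 5: smallest deg-1 vertex = 3, p_5 = 6. Add edge {3,6}. Now deg[3]=0, deg[6]=1.
Final: two remaining deg-1 vertices are 6, 7. Add edge {6,7}.

Answer: 4 7
2 5
1 2
1 3
3 6
6 7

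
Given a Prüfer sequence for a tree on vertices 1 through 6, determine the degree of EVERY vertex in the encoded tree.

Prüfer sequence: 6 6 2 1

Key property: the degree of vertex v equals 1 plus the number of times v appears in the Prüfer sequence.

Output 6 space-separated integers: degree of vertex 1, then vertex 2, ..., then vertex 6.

Answer: 2 2 1 1 1 3

Derivation:
p_1 = 6: count[6] becomes 1
p_2 = 6: count[6] becomes 2
p_3 = 2: count[2] becomes 1
p_4 = 1: count[1] becomes 1
Degrees (1 + count): deg[1]=1+1=2, deg[2]=1+1=2, deg[3]=1+0=1, deg[4]=1+0=1, deg[5]=1+0=1, deg[6]=1+2=3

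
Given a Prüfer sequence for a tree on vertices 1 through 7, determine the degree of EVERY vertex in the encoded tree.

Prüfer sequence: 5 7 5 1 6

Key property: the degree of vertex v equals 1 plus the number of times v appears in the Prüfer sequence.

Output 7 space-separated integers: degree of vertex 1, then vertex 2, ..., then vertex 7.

Answer: 2 1 1 1 3 2 2

Derivation:
p_1 = 5: count[5] becomes 1
p_2 = 7: count[7] becomes 1
p_3 = 5: count[5] becomes 2
p_4 = 1: count[1] becomes 1
p_5 = 6: count[6] becomes 1
Degrees (1 + count): deg[1]=1+1=2, deg[2]=1+0=1, deg[3]=1+0=1, deg[4]=1+0=1, deg[5]=1+2=3, deg[6]=1+1=2, deg[7]=1+1=2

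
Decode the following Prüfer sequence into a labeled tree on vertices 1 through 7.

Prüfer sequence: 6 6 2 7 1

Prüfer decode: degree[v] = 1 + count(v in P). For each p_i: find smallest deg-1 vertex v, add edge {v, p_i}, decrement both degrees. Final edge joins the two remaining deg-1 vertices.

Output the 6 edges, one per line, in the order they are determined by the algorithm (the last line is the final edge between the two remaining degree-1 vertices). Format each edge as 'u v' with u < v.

Initial degrees: {1:2, 2:2, 3:1, 4:1, 5:1, 6:3, 7:2}
Step 1: smallest deg-1 vertex = 3, p_1 = 6. Add edge {3,6}. Now deg[3]=0, deg[6]=2.
Step 2: smallest deg-1 vertex = 4, p_2 = 6. Add edge {4,6}. Now deg[4]=0, deg[6]=1.
Step 3: smallest deg-1 vertex = 5, p_3 = 2. Add edge {2,5}. Now deg[5]=0, deg[2]=1.
Step 4: smallest deg-1 vertex = 2, p_4 = 7. Add edge {2,7}. Now deg[2]=0, deg[7]=1.
Step 5: smallest deg-1 vertex = 6, p_5 = 1. Add edge {1,6}. Now deg[6]=0, deg[1]=1.
Final: two remaining deg-1 vertices are 1, 7. Add edge {1,7}.

Answer: 3 6
4 6
2 5
2 7
1 6
1 7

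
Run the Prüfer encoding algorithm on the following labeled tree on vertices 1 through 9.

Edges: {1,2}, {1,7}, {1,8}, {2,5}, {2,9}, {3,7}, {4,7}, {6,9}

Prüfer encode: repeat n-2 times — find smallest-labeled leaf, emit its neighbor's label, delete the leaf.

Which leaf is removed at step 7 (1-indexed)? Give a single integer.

Step 1: current leaves = {3,4,5,6,8}. Remove leaf 3 (neighbor: 7).
Step 2: current leaves = {4,5,6,8}. Remove leaf 4 (neighbor: 7).
Step 3: current leaves = {5,6,7,8}. Remove leaf 5 (neighbor: 2).
Step 4: current leaves = {6,7,8}. Remove leaf 6 (neighbor: 9).
Step 5: current leaves = {7,8,9}. Remove leaf 7 (neighbor: 1).
Step 6: current leaves = {8,9}. Remove leaf 8 (neighbor: 1).
Step 7: current leaves = {1,9}. Remove leaf 1 (neighbor: 2).

Answer: 1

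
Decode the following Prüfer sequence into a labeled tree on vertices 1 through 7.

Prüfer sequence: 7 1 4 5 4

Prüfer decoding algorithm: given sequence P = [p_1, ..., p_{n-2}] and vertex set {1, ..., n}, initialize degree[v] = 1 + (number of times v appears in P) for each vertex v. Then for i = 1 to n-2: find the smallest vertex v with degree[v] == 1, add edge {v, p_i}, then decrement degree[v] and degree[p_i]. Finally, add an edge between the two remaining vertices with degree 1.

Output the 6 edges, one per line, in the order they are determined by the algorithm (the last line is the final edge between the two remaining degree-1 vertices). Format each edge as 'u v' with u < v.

Answer: 2 7
1 3
1 4
5 6
4 5
4 7

Derivation:
Initial degrees: {1:2, 2:1, 3:1, 4:3, 5:2, 6:1, 7:2}
Step 1: smallest deg-1 vertex = 2, p_1 = 7. Add edge {2,7}. Now deg[2]=0, deg[7]=1.
Step 2: smallest deg-1 vertex = 3, p_2 = 1. Add edge {1,3}. Now deg[3]=0, deg[1]=1.
Step 3: smallest deg-1 vertex = 1, p_3 = 4. Add edge {1,4}. Now deg[1]=0, deg[4]=2.
Step 4: smallest deg-1 vertex = 6, p_4 = 5. Add edge {5,6}. Now deg[6]=0, deg[5]=1.
Step 5: smallest deg-1 vertex = 5, p_5 = 4. Add edge {4,5}. Now deg[5]=0, deg[4]=1.
Final: two remaining deg-1 vertices are 4, 7. Add edge {4,7}.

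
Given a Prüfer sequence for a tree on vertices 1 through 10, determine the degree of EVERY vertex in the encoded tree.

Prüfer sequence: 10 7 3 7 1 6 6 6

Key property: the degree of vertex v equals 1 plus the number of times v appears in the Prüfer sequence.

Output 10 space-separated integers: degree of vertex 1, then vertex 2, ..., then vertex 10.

Answer: 2 1 2 1 1 4 3 1 1 2

Derivation:
p_1 = 10: count[10] becomes 1
p_2 = 7: count[7] becomes 1
p_3 = 3: count[3] becomes 1
p_4 = 7: count[7] becomes 2
p_5 = 1: count[1] becomes 1
p_6 = 6: count[6] becomes 1
p_7 = 6: count[6] becomes 2
p_8 = 6: count[6] becomes 3
Degrees (1 + count): deg[1]=1+1=2, deg[2]=1+0=1, deg[3]=1+1=2, deg[4]=1+0=1, deg[5]=1+0=1, deg[6]=1+3=4, deg[7]=1+2=3, deg[8]=1+0=1, deg[9]=1+0=1, deg[10]=1+1=2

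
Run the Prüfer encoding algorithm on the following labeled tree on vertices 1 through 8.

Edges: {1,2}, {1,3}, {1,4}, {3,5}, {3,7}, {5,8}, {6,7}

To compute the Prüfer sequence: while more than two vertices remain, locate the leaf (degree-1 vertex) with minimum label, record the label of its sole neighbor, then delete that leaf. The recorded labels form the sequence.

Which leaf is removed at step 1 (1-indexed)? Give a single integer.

Answer: 2

Derivation:
Step 1: current leaves = {2,4,6,8}. Remove leaf 2 (neighbor: 1).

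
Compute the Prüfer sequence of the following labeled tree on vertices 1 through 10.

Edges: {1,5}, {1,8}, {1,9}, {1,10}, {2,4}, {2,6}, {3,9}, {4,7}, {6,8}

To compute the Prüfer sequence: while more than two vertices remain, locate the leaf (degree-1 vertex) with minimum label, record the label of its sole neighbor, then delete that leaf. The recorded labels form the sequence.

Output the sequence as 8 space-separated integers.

Answer: 9 1 4 2 6 8 1 1

Derivation:
Step 1: leaves = {3,5,7,10}. Remove smallest leaf 3, emit neighbor 9.
Step 2: leaves = {5,7,9,10}. Remove smallest leaf 5, emit neighbor 1.
Step 3: leaves = {7,9,10}. Remove smallest leaf 7, emit neighbor 4.
Step 4: leaves = {4,9,10}. Remove smallest leaf 4, emit neighbor 2.
Step 5: leaves = {2,9,10}. Remove smallest leaf 2, emit neighbor 6.
Step 6: leaves = {6,9,10}. Remove smallest leaf 6, emit neighbor 8.
Step 7: leaves = {8,9,10}. Remove smallest leaf 8, emit neighbor 1.
Step 8: leaves = {9,10}. Remove smallest leaf 9, emit neighbor 1.
Done: 2 vertices remain (1, 10). Sequence = [9 1 4 2 6 8 1 1]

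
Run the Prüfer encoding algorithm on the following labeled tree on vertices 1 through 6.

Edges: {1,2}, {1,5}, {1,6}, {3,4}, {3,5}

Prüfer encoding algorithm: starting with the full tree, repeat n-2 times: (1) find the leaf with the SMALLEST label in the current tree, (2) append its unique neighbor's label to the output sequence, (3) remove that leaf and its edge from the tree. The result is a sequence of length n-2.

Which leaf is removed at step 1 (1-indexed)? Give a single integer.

Answer: 2

Derivation:
Step 1: current leaves = {2,4,6}. Remove leaf 2 (neighbor: 1).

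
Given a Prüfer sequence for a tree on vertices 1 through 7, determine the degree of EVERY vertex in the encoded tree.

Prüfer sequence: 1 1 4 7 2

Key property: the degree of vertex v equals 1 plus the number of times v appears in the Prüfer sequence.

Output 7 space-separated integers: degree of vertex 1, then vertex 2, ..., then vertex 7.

p_1 = 1: count[1] becomes 1
p_2 = 1: count[1] becomes 2
p_3 = 4: count[4] becomes 1
p_4 = 7: count[7] becomes 1
p_5 = 2: count[2] becomes 1
Degrees (1 + count): deg[1]=1+2=3, deg[2]=1+1=2, deg[3]=1+0=1, deg[4]=1+1=2, deg[5]=1+0=1, deg[6]=1+0=1, deg[7]=1+1=2

Answer: 3 2 1 2 1 1 2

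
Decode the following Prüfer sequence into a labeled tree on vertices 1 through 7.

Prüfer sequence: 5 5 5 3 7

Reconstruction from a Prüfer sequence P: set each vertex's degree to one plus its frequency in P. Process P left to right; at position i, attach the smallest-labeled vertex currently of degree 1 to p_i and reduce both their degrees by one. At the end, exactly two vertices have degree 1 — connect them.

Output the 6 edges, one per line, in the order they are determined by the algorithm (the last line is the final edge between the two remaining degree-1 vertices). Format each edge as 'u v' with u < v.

Answer: 1 5
2 5
4 5
3 5
3 7
6 7

Derivation:
Initial degrees: {1:1, 2:1, 3:2, 4:1, 5:4, 6:1, 7:2}
Step 1: smallest deg-1 vertex = 1, p_1 = 5. Add edge {1,5}. Now deg[1]=0, deg[5]=3.
Step 2: smallest deg-1 vertex = 2, p_2 = 5. Add edge {2,5}. Now deg[2]=0, deg[5]=2.
Step 3: smallest deg-1 vertex = 4, p_3 = 5. Add edge {4,5}. Now deg[4]=0, deg[5]=1.
Step 4: smallest deg-1 vertex = 5, p_4 = 3. Add edge {3,5}. Now deg[5]=0, deg[3]=1.
Step 5: smallest deg-1 vertex = 3, p_5 = 7. Add edge {3,7}. Now deg[3]=0, deg[7]=1.
Final: two remaining deg-1 vertices are 6, 7. Add edge {6,7}.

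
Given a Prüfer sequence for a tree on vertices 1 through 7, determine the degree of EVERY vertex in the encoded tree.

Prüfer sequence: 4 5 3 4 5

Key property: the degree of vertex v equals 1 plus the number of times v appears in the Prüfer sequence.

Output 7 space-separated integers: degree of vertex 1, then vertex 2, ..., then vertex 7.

p_1 = 4: count[4] becomes 1
p_2 = 5: count[5] becomes 1
p_3 = 3: count[3] becomes 1
p_4 = 4: count[4] becomes 2
p_5 = 5: count[5] becomes 2
Degrees (1 + count): deg[1]=1+0=1, deg[2]=1+0=1, deg[3]=1+1=2, deg[4]=1+2=3, deg[5]=1+2=3, deg[6]=1+0=1, deg[7]=1+0=1

Answer: 1 1 2 3 3 1 1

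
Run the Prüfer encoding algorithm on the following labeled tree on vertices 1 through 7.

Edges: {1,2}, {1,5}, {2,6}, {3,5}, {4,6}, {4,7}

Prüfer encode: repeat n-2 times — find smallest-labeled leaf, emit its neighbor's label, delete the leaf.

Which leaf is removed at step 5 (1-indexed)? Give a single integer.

Step 1: current leaves = {3,7}. Remove leaf 3 (neighbor: 5).
Step 2: current leaves = {5,7}. Remove leaf 5 (neighbor: 1).
Step 3: current leaves = {1,7}. Remove leaf 1 (neighbor: 2).
Step 4: current leaves = {2,7}. Remove leaf 2 (neighbor: 6).
Step 5: current leaves = {6,7}. Remove leaf 6 (neighbor: 4).

Answer: 6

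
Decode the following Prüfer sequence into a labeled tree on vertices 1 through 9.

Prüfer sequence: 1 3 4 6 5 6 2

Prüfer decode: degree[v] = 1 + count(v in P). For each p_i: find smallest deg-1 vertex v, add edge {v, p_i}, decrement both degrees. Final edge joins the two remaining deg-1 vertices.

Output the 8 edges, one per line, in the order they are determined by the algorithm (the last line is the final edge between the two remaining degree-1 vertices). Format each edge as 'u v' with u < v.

Answer: 1 7
1 3
3 4
4 6
5 8
5 6
2 6
2 9

Derivation:
Initial degrees: {1:2, 2:2, 3:2, 4:2, 5:2, 6:3, 7:1, 8:1, 9:1}
Step 1: smallest deg-1 vertex = 7, p_1 = 1. Add edge {1,7}. Now deg[7]=0, deg[1]=1.
Step 2: smallest deg-1 vertex = 1, p_2 = 3. Add edge {1,3}. Now deg[1]=0, deg[3]=1.
Step 3: smallest deg-1 vertex = 3, p_3 = 4. Add edge {3,4}. Now deg[3]=0, deg[4]=1.
Step 4: smallest deg-1 vertex = 4, p_4 = 6. Add edge {4,6}. Now deg[4]=0, deg[6]=2.
Step 5: smallest deg-1 vertex = 8, p_5 = 5. Add edge {5,8}. Now deg[8]=0, deg[5]=1.
Step 6: smallest deg-1 vertex = 5, p_6 = 6. Add edge {5,6}. Now deg[5]=0, deg[6]=1.
Step 7: smallest deg-1 vertex = 6, p_7 = 2. Add edge {2,6}. Now deg[6]=0, deg[2]=1.
Final: two remaining deg-1 vertices are 2, 9. Add edge {2,9}.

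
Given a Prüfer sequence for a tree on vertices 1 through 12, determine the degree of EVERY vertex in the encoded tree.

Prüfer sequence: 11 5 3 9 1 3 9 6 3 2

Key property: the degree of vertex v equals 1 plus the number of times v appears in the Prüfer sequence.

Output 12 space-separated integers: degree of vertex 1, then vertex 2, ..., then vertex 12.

Answer: 2 2 4 1 2 2 1 1 3 1 2 1

Derivation:
p_1 = 11: count[11] becomes 1
p_2 = 5: count[5] becomes 1
p_3 = 3: count[3] becomes 1
p_4 = 9: count[9] becomes 1
p_5 = 1: count[1] becomes 1
p_6 = 3: count[3] becomes 2
p_7 = 9: count[9] becomes 2
p_8 = 6: count[6] becomes 1
p_9 = 3: count[3] becomes 3
p_10 = 2: count[2] becomes 1
Degrees (1 + count): deg[1]=1+1=2, deg[2]=1+1=2, deg[3]=1+3=4, deg[4]=1+0=1, deg[5]=1+1=2, deg[6]=1+1=2, deg[7]=1+0=1, deg[8]=1+0=1, deg[9]=1+2=3, deg[10]=1+0=1, deg[11]=1+1=2, deg[12]=1+0=1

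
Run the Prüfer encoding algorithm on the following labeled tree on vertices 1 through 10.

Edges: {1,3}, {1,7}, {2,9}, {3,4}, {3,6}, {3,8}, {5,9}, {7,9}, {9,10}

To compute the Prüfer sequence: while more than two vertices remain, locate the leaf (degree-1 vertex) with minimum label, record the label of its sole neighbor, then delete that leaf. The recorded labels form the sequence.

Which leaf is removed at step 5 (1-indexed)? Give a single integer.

Answer: 8

Derivation:
Step 1: current leaves = {2,4,5,6,8,10}. Remove leaf 2 (neighbor: 9).
Step 2: current leaves = {4,5,6,8,10}. Remove leaf 4 (neighbor: 3).
Step 3: current leaves = {5,6,8,10}. Remove leaf 5 (neighbor: 9).
Step 4: current leaves = {6,8,10}. Remove leaf 6 (neighbor: 3).
Step 5: current leaves = {8,10}. Remove leaf 8 (neighbor: 3).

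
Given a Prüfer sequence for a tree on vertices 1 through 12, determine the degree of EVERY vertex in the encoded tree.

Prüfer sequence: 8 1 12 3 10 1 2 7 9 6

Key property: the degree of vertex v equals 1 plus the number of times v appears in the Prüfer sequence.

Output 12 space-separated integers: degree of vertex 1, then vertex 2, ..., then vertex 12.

p_1 = 8: count[8] becomes 1
p_2 = 1: count[1] becomes 1
p_3 = 12: count[12] becomes 1
p_4 = 3: count[3] becomes 1
p_5 = 10: count[10] becomes 1
p_6 = 1: count[1] becomes 2
p_7 = 2: count[2] becomes 1
p_8 = 7: count[7] becomes 1
p_9 = 9: count[9] becomes 1
p_10 = 6: count[6] becomes 1
Degrees (1 + count): deg[1]=1+2=3, deg[2]=1+1=2, deg[3]=1+1=2, deg[4]=1+0=1, deg[5]=1+0=1, deg[6]=1+1=2, deg[7]=1+1=2, deg[8]=1+1=2, deg[9]=1+1=2, deg[10]=1+1=2, deg[11]=1+0=1, deg[12]=1+1=2

Answer: 3 2 2 1 1 2 2 2 2 2 1 2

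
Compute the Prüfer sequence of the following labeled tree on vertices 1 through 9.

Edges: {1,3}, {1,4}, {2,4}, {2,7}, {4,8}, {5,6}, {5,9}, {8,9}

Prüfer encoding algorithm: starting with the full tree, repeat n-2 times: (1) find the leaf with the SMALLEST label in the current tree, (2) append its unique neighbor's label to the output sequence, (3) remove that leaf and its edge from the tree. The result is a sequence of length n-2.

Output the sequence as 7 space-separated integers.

Step 1: leaves = {3,6,7}. Remove smallest leaf 3, emit neighbor 1.
Step 2: leaves = {1,6,7}. Remove smallest leaf 1, emit neighbor 4.
Step 3: leaves = {6,7}. Remove smallest leaf 6, emit neighbor 5.
Step 4: leaves = {5,7}. Remove smallest leaf 5, emit neighbor 9.
Step 5: leaves = {7,9}. Remove smallest leaf 7, emit neighbor 2.
Step 6: leaves = {2,9}. Remove smallest leaf 2, emit neighbor 4.
Step 7: leaves = {4,9}. Remove smallest leaf 4, emit neighbor 8.
Done: 2 vertices remain (8, 9). Sequence = [1 4 5 9 2 4 8]

Answer: 1 4 5 9 2 4 8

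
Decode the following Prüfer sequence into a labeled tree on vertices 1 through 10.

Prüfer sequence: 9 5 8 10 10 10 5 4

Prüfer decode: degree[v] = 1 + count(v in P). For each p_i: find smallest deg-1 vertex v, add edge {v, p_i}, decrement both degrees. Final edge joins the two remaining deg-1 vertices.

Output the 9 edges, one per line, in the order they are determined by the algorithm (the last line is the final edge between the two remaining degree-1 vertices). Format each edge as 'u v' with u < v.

Answer: 1 9
2 5
3 8
6 10
7 10
8 10
5 9
4 5
4 10

Derivation:
Initial degrees: {1:1, 2:1, 3:1, 4:2, 5:3, 6:1, 7:1, 8:2, 9:2, 10:4}
Step 1: smallest deg-1 vertex = 1, p_1 = 9. Add edge {1,9}. Now deg[1]=0, deg[9]=1.
Step 2: smallest deg-1 vertex = 2, p_2 = 5. Add edge {2,5}. Now deg[2]=0, deg[5]=2.
Step 3: smallest deg-1 vertex = 3, p_3 = 8. Add edge {3,8}. Now deg[3]=0, deg[8]=1.
Step 4: smallest deg-1 vertex = 6, p_4 = 10. Add edge {6,10}. Now deg[6]=0, deg[10]=3.
Step 5: smallest deg-1 vertex = 7, p_5 = 10. Add edge {7,10}. Now deg[7]=0, deg[10]=2.
Step 6: smallest deg-1 vertex = 8, p_6 = 10. Add edge {8,10}. Now deg[8]=0, deg[10]=1.
Step 7: smallest deg-1 vertex = 9, p_7 = 5. Add edge {5,9}. Now deg[9]=0, deg[5]=1.
Step 8: smallest deg-1 vertex = 5, p_8 = 4. Add edge {4,5}. Now deg[5]=0, deg[4]=1.
Final: two remaining deg-1 vertices are 4, 10. Add edge {4,10}.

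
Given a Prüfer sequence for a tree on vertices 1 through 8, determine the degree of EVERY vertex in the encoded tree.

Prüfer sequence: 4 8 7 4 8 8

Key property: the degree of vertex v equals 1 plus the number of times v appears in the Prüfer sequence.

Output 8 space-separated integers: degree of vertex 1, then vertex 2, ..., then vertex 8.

Answer: 1 1 1 3 1 1 2 4

Derivation:
p_1 = 4: count[4] becomes 1
p_2 = 8: count[8] becomes 1
p_3 = 7: count[7] becomes 1
p_4 = 4: count[4] becomes 2
p_5 = 8: count[8] becomes 2
p_6 = 8: count[8] becomes 3
Degrees (1 + count): deg[1]=1+0=1, deg[2]=1+0=1, deg[3]=1+0=1, deg[4]=1+2=3, deg[5]=1+0=1, deg[6]=1+0=1, deg[7]=1+1=2, deg[8]=1+3=4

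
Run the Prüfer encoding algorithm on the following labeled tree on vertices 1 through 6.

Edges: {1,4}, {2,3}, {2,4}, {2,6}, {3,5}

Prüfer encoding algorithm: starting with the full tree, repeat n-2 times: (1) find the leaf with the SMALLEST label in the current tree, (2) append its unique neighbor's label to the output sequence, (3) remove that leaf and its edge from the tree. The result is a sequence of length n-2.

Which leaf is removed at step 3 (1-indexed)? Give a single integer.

Step 1: current leaves = {1,5,6}. Remove leaf 1 (neighbor: 4).
Step 2: current leaves = {4,5,6}. Remove leaf 4 (neighbor: 2).
Step 3: current leaves = {5,6}. Remove leaf 5 (neighbor: 3).

Answer: 5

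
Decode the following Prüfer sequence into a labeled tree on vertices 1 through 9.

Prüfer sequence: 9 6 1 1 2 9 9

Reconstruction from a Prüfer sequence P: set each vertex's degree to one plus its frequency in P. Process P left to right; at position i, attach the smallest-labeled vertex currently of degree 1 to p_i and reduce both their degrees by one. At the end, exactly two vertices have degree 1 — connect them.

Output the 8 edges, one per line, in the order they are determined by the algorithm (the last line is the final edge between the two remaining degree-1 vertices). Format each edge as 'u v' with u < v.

Initial degrees: {1:3, 2:2, 3:1, 4:1, 5:1, 6:2, 7:1, 8:1, 9:4}
Step 1: smallest deg-1 vertex = 3, p_1 = 9. Add edge {3,9}. Now deg[3]=0, deg[9]=3.
Step 2: smallest deg-1 vertex = 4, p_2 = 6. Add edge {4,6}. Now deg[4]=0, deg[6]=1.
Step 3: smallest deg-1 vertex = 5, p_3 = 1. Add edge {1,5}. Now deg[5]=0, deg[1]=2.
Step 4: smallest deg-1 vertex = 6, p_4 = 1. Add edge {1,6}. Now deg[6]=0, deg[1]=1.
Step 5: smallest deg-1 vertex = 1, p_5 = 2. Add edge {1,2}. Now deg[1]=0, deg[2]=1.
Step 6: smallest deg-1 vertex = 2, p_6 = 9. Add edge {2,9}. Now deg[2]=0, deg[9]=2.
Step 7: smallest deg-1 vertex = 7, p_7 = 9. Add edge {7,9}. Now deg[7]=0, deg[9]=1.
Final: two remaining deg-1 vertices are 8, 9. Add edge {8,9}.

Answer: 3 9
4 6
1 5
1 6
1 2
2 9
7 9
8 9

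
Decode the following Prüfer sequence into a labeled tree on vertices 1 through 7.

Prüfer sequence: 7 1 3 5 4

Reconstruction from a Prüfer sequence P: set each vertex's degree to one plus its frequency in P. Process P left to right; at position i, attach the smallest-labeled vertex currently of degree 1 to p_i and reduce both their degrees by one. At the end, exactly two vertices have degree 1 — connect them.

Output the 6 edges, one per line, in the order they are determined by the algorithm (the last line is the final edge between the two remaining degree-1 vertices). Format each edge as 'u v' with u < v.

Answer: 2 7
1 6
1 3
3 5
4 5
4 7

Derivation:
Initial degrees: {1:2, 2:1, 3:2, 4:2, 5:2, 6:1, 7:2}
Step 1: smallest deg-1 vertex = 2, p_1 = 7. Add edge {2,7}. Now deg[2]=0, deg[7]=1.
Step 2: smallest deg-1 vertex = 6, p_2 = 1. Add edge {1,6}. Now deg[6]=0, deg[1]=1.
Step 3: smallest deg-1 vertex = 1, p_3 = 3. Add edge {1,3}. Now deg[1]=0, deg[3]=1.
Step 4: smallest deg-1 vertex = 3, p_4 = 5. Add edge {3,5}. Now deg[3]=0, deg[5]=1.
Step 5: smallest deg-1 vertex = 5, p_5 = 4. Add edge {4,5}. Now deg[5]=0, deg[4]=1.
Final: two remaining deg-1 vertices are 4, 7. Add edge {4,7}.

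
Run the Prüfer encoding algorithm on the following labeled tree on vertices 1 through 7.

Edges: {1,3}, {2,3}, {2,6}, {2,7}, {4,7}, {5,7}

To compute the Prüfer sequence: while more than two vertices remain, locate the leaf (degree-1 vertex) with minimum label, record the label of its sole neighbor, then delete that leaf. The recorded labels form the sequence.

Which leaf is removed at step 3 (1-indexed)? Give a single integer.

Answer: 4

Derivation:
Step 1: current leaves = {1,4,5,6}. Remove leaf 1 (neighbor: 3).
Step 2: current leaves = {3,4,5,6}. Remove leaf 3 (neighbor: 2).
Step 3: current leaves = {4,5,6}. Remove leaf 4 (neighbor: 7).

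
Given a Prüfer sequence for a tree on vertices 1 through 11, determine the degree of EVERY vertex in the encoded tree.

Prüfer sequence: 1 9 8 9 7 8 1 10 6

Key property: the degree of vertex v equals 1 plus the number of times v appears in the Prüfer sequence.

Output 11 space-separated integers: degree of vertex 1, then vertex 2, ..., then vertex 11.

Answer: 3 1 1 1 1 2 2 3 3 2 1

Derivation:
p_1 = 1: count[1] becomes 1
p_2 = 9: count[9] becomes 1
p_3 = 8: count[8] becomes 1
p_4 = 9: count[9] becomes 2
p_5 = 7: count[7] becomes 1
p_6 = 8: count[8] becomes 2
p_7 = 1: count[1] becomes 2
p_8 = 10: count[10] becomes 1
p_9 = 6: count[6] becomes 1
Degrees (1 + count): deg[1]=1+2=3, deg[2]=1+0=1, deg[3]=1+0=1, deg[4]=1+0=1, deg[5]=1+0=1, deg[6]=1+1=2, deg[7]=1+1=2, deg[8]=1+2=3, deg[9]=1+2=3, deg[10]=1+1=2, deg[11]=1+0=1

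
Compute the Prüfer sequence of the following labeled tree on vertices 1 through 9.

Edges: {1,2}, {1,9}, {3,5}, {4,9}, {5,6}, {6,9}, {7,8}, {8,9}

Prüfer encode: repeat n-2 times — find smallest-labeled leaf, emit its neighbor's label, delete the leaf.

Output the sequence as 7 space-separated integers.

Step 1: leaves = {2,3,4,7}. Remove smallest leaf 2, emit neighbor 1.
Step 2: leaves = {1,3,4,7}. Remove smallest leaf 1, emit neighbor 9.
Step 3: leaves = {3,4,7}. Remove smallest leaf 3, emit neighbor 5.
Step 4: leaves = {4,5,7}. Remove smallest leaf 4, emit neighbor 9.
Step 5: leaves = {5,7}. Remove smallest leaf 5, emit neighbor 6.
Step 6: leaves = {6,7}. Remove smallest leaf 6, emit neighbor 9.
Step 7: leaves = {7,9}. Remove smallest leaf 7, emit neighbor 8.
Done: 2 vertices remain (8, 9). Sequence = [1 9 5 9 6 9 8]

Answer: 1 9 5 9 6 9 8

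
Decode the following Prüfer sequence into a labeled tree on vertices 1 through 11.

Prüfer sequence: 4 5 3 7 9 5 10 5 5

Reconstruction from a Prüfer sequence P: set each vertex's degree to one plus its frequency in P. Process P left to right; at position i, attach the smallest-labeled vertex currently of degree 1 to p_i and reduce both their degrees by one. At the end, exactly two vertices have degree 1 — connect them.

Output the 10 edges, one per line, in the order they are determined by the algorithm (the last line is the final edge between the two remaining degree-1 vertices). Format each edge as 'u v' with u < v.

Initial degrees: {1:1, 2:1, 3:2, 4:2, 5:5, 6:1, 7:2, 8:1, 9:2, 10:2, 11:1}
Step 1: smallest deg-1 vertex = 1, p_1 = 4. Add edge {1,4}. Now deg[1]=0, deg[4]=1.
Step 2: smallest deg-1 vertex = 2, p_2 = 5. Add edge {2,5}. Now deg[2]=0, deg[5]=4.
Step 3: smallest deg-1 vertex = 4, p_3 = 3. Add edge {3,4}. Now deg[4]=0, deg[3]=1.
Step 4: smallest deg-1 vertex = 3, p_4 = 7. Add edge {3,7}. Now deg[3]=0, deg[7]=1.
Step 5: smallest deg-1 vertex = 6, p_5 = 9. Add edge {6,9}. Now deg[6]=0, deg[9]=1.
Step 6: smallest deg-1 vertex = 7, p_6 = 5. Add edge {5,7}. Now deg[7]=0, deg[5]=3.
Step 7: smallest deg-1 vertex = 8, p_7 = 10. Add edge {8,10}. Now deg[8]=0, deg[10]=1.
Step 8: smallest deg-1 vertex = 9, p_8 = 5. Add edge {5,9}. Now deg[9]=0, deg[5]=2.
Step 9: smallest deg-1 vertex = 10, p_9 = 5. Add edge {5,10}. Now deg[10]=0, deg[5]=1.
Final: two remaining deg-1 vertices are 5, 11. Add edge {5,11}.

Answer: 1 4
2 5
3 4
3 7
6 9
5 7
8 10
5 9
5 10
5 11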